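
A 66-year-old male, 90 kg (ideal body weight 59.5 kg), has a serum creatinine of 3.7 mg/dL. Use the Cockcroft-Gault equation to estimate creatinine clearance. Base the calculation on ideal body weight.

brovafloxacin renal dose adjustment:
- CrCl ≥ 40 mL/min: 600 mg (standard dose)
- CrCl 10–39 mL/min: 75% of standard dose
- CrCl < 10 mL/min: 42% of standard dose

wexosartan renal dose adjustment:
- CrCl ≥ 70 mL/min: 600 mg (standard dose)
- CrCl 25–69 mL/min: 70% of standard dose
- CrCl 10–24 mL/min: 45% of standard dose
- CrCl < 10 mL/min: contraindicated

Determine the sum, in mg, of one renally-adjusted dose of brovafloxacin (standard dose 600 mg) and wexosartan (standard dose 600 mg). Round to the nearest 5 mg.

720 mg

CrCl = (140 − 66) × 59.5 / (72 × 3.7) = 4403.0 / 266.40 ≈ 16.5 mL/min
CrCl ≈ 17 mL/min.
brovafloxacin: 10–39 mL/min → 75% of 600 mg = 450 mg.
wexosartan: 10–24 mL/min → 45% of 600 mg = 270 mg.
Total = 450 + 270 = 720 mg.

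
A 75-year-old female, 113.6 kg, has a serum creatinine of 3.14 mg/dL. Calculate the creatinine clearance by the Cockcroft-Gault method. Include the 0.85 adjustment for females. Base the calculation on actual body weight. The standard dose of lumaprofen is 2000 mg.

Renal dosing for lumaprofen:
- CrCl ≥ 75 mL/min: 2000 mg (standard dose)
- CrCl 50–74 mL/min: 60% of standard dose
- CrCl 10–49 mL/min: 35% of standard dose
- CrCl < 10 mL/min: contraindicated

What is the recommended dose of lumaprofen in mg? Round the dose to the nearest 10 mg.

CrCl = (140 − 75) × 113.6 / (72 × 3.14) × 0.85 = 7384.0 / 226.08 × 0.85 ≈ 27.8 mL/min
CrCl ≈ 28 mL/min → bracket 10–49 mL/min.
35% of 2000 mg = 700 mg

700 mg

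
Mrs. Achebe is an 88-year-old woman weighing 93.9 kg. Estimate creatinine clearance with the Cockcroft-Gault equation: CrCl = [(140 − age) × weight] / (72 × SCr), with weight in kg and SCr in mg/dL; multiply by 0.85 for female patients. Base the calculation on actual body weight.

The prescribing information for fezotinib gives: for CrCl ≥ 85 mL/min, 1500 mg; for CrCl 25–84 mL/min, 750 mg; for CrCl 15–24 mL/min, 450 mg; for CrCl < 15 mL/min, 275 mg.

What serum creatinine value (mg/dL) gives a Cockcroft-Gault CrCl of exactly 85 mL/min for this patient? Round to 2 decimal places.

0.68 mg/dL

Standard dose requires CrCl ≥ 85 mL/min.
Set (140 − 88) × 93.9 × 0.85 / (72 × SCr) = 85
SCr = (140 − 88) × 93.9 × 0.85 / (72 × 85) = 0.678 mg/dL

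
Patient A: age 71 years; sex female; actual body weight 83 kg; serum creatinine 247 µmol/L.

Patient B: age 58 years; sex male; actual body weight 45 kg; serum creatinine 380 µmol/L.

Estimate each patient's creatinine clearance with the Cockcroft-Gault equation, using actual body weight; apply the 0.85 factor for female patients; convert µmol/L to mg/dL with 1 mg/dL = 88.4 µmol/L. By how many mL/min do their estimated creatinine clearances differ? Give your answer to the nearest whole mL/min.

12 mL/min

Patient A: SCr = 247 / 88.4 = 2.794 mg/dL
Patient A: CrCl = (140 − 71) × 83 / (72 × 2.794) × 0.85 = 5727.0 / 201.17 × 0.85 ≈ 24.2 mL/min
Patient B: SCr = 380 / 88.4 = 4.299 mg/dL
Patient B: CrCl = (140 − 58) × 45 / (72 × 4.299) = 3690.0 / 309.53 ≈ 11.9 mL/min
|24.2 − 11.9| = 12.3 mL/min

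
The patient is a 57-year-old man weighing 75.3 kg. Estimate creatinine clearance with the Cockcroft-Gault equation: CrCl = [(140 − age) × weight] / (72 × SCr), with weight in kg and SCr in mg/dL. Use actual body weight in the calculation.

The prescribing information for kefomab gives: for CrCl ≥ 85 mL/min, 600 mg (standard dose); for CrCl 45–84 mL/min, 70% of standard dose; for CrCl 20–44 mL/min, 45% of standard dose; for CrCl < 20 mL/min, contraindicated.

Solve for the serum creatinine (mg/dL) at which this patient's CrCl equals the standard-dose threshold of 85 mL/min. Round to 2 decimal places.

1.02 mg/dL

Standard dose requires CrCl ≥ 85 mL/min.
Set (140 − 57) × 75.3 / (72 × SCr) = 85
SCr = (140 − 57) × 75.3 / (72 × 85) = 1.021 mg/dL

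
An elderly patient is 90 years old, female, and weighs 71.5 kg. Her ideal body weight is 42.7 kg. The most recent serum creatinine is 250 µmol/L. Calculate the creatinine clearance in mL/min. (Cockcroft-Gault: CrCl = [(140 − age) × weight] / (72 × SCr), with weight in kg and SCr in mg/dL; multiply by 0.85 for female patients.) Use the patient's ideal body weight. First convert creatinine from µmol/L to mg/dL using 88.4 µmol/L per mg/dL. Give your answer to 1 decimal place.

SCr = 250 / 88.4 = 2.828 mg/dL
CrCl = (140 − 90) × 42.7 / (72 × 2.828) × 0.85 = 2135.0 / 203.62 × 0.85 ≈ 8.9 mL/min

8.9 mL/min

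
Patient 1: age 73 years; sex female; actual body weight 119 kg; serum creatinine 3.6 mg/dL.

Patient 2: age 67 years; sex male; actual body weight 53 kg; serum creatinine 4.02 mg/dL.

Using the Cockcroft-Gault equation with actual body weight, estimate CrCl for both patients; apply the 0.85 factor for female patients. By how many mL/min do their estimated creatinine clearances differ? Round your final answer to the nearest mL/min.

13 mL/min

Patient 1: CrCl = (140 − 73) × 119 / (72 × 3.6) × 0.85 = 7973.0 / 259.20 × 0.85 ≈ 26.1 mL/min
Patient 2: CrCl = (140 − 67) × 53 / (72 × 4.02) = 3869.0 / 289.44 ≈ 13.4 mL/min
|26.1 − 13.4| = 12.7 mL/min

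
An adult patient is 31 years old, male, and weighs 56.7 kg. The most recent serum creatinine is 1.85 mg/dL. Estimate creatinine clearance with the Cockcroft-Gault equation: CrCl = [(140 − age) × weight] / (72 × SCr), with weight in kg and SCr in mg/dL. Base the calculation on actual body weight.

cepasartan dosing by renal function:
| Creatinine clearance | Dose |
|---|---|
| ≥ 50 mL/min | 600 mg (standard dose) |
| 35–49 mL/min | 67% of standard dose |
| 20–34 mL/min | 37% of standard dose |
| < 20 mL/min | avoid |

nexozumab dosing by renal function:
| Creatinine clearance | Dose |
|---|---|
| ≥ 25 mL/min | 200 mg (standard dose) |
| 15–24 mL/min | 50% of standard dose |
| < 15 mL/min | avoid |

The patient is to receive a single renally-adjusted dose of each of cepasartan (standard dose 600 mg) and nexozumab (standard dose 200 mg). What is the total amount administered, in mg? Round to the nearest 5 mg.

CrCl = (140 − 31) × 56.7 / (72 × 1.85) = 6180.3 / 133.20 ≈ 46.4 mL/min
CrCl ≈ 46 mL/min.
cepasartan: 35–49 mL/min → 67% of 600 mg = 402 mg.
nexozumab: ≥ 25 mL/min → 100% of 200 mg = 200 mg.
Total = 402 + 200 = 602 mg.

600 mg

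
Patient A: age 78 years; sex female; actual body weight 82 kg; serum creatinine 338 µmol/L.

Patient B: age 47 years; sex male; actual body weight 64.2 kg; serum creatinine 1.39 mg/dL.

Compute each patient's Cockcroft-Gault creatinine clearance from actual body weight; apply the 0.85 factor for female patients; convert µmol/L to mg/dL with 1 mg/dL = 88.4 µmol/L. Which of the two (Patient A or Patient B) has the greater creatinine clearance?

Patient B

Patient A: SCr = 338 / 88.4 = 3.824 mg/dL
Patient A: CrCl = (140 − 78) × 82 / (72 × 3.824) × 0.85 = 5084.0 / 275.33 × 0.85 ≈ 15.7 mL/min
Patient B: CrCl = (140 − 47) × 64.2 / (72 × 1.39) = 5970.6 / 100.08 ≈ 59.7 mL/min
15.7 vs 59.7 mL/min → Patient B is higher.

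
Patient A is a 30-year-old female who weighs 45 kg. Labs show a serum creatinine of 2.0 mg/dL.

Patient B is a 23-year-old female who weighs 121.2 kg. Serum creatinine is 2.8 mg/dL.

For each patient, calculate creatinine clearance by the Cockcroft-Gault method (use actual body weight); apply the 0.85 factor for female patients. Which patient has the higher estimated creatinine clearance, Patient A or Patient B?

Patient B

Patient A: CrCl = (140 − 30) × 45 / (72 × 2) × 0.85 = 4950.0 / 144.00 × 0.85 ≈ 29.2 mL/min
Patient B: CrCl = (140 − 23) × 121.2 / (72 × 2.8) × 0.85 = 14180.4 / 201.60 × 0.85 ≈ 59.8 mL/min
29.2 vs 59.8 mL/min → Patient B is higher.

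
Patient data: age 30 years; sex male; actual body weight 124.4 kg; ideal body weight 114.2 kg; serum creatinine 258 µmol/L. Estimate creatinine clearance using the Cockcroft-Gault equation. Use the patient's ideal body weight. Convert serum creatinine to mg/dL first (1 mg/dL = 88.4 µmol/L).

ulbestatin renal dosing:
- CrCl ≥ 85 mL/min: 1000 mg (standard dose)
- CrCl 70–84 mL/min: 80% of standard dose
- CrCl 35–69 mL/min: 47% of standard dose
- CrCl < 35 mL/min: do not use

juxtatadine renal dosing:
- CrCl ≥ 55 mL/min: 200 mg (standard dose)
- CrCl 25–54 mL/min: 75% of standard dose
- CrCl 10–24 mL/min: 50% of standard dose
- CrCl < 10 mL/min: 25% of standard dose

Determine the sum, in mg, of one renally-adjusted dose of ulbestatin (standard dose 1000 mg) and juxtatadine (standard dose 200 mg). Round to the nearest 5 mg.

SCr = 258 / 88.4 = 2.919 mg/dL
CrCl = (140 − 30) × 114.2 / (72 × 2.919) = 12562.0 / 210.17 ≈ 59.8 mL/min
CrCl ≈ 60 mL/min.
ulbestatin: 35–69 mL/min → 47% of 1000 mg = 470 mg.
juxtatadine: ≥ 55 mL/min → 100% of 200 mg = 200 mg.
Total = 470 + 200 = 670 mg.

670 mg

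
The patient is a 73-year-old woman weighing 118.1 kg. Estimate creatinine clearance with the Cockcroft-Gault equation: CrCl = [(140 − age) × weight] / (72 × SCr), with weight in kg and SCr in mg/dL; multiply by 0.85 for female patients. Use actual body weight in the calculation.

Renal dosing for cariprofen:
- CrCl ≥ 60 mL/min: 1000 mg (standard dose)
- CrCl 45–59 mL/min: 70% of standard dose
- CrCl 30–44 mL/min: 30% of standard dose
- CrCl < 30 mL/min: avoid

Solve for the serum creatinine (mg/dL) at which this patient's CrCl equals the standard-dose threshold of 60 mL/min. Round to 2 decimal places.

1.56 mg/dL

Standard dose requires CrCl ≥ 60 mL/min.
Set (140 − 73) × 118.1 × 0.85 / (72 × SCr) = 60
SCr = (140 − 73) × 118.1 × 0.85 / (72 × 60) = 1.557 mg/dL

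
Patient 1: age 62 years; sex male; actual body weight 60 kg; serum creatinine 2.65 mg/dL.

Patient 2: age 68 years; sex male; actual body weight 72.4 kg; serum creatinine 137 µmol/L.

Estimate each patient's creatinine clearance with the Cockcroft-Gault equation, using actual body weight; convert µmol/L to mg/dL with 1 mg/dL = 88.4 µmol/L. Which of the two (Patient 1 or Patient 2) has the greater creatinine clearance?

Patient 1: CrCl = (140 − 62) × 60 / (72 × 2.65) = 4680.0 / 190.80 ≈ 24.5 mL/min
Patient 2: SCr = 137 / 88.4 = 1.55 mg/dL
Patient 2: CrCl = (140 − 68) × 72.4 / (72 × 1.55) = 5212.8 / 111.60 ≈ 46.7 mL/min
24.5 vs 46.7 mL/min → Patient 2 is higher.

Patient 2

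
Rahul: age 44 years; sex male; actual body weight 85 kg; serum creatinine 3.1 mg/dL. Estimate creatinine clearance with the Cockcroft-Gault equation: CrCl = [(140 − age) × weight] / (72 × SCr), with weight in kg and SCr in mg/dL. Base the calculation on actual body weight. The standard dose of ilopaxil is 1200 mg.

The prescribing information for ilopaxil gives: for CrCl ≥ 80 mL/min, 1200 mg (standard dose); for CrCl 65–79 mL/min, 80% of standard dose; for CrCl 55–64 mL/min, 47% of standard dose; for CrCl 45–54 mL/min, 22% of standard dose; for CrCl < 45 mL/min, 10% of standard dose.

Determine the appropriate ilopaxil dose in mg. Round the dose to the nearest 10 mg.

120 mg

CrCl = (140 − 44) × 85 / (72 × 3.1) = 8160.0 / 223.20 ≈ 36.6 mL/min
CrCl ≈ 37 mL/min → bracket < 45 mL/min.
10% of 1200 mg = 120 mg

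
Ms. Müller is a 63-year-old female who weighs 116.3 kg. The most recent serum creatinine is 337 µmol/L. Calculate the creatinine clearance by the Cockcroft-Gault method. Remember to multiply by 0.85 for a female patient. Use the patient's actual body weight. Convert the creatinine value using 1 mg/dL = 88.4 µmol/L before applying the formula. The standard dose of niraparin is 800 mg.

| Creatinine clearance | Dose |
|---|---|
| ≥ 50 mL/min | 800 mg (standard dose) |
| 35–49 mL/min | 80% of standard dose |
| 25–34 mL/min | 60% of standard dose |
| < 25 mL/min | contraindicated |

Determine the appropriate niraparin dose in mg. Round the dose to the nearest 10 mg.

480 mg

SCr = 337 / 88.4 = 3.812 mg/dL
CrCl = (140 − 63) × 116.3 / (72 × 3.812) × 0.85 = 8955.1 / 274.46 × 0.85 ≈ 27.7 mL/min
CrCl ≈ 28 mL/min → bracket 25–34 mL/min.
60% of 800 mg = 480 mg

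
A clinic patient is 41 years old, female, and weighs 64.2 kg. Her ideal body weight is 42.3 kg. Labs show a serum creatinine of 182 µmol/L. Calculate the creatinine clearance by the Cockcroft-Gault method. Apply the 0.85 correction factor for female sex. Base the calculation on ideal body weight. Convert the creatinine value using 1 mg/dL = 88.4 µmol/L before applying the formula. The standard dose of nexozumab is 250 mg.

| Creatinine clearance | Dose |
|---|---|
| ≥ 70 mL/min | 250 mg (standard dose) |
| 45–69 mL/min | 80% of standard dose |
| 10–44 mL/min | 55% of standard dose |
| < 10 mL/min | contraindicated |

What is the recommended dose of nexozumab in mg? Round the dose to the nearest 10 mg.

140 mg

SCr = 182 / 88.4 = 2.059 mg/dL
CrCl = (140 − 41) × 42.3 / (72 × 2.059) × 0.85 = 4187.7 / 148.25 × 0.85 ≈ 24.0 mL/min
CrCl ≈ 24 mL/min → bracket 10–44 mL/min.
55% of 250 mg = 137.5 mg → 140 mg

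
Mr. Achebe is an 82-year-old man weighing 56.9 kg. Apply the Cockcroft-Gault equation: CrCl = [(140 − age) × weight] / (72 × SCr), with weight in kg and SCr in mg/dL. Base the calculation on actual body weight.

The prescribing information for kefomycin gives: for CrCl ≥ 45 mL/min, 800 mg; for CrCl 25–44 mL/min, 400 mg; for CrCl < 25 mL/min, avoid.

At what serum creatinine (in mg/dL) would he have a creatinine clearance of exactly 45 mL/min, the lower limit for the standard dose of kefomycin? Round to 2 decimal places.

Standard dose requires CrCl ≥ 45 mL/min.
Set (140 − 82) × 56.9 / (72 × SCr) = 45
SCr = (140 − 82) × 56.9 / (72 × 45) = 1.019 mg/dL

1.02 mg/dL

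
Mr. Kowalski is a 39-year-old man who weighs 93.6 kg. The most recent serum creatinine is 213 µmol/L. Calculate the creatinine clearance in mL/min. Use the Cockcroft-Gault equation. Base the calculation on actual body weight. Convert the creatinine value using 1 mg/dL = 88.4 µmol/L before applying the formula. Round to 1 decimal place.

54.5 mL/min

SCr = 213 / 88.4 = 2.41 mg/dL
CrCl = (140 − 39) × 93.6 / (72 × 2.41) = 9453.6 / 173.52 ≈ 54.5 mL/min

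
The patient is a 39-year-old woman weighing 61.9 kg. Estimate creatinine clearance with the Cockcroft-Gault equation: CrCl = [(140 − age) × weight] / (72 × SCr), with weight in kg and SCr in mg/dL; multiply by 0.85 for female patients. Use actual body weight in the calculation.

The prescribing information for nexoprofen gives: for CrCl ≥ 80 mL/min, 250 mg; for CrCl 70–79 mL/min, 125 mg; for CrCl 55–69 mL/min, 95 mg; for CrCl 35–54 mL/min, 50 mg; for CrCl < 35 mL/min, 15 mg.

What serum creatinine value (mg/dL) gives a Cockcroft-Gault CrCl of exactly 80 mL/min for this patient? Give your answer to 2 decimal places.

Standard dose requires CrCl ≥ 80 mL/min.
Set (140 − 39) × 61.9 × 0.85 / (72 × SCr) = 80
SCr = (140 − 39) × 61.9 × 0.85 / (72 × 80) = 0.923 mg/dL

0.92 mg/dL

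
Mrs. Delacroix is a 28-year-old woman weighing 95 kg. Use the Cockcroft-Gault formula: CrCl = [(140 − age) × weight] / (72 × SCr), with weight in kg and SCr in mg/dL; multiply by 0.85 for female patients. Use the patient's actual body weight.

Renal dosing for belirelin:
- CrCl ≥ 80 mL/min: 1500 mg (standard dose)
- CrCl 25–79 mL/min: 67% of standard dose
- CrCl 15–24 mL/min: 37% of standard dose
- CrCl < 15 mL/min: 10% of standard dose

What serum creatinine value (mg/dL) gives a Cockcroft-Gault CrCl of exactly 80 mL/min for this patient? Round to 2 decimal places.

1.57 mg/dL

Standard dose requires CrCl ≥ 80 mL/min.
Set (140 − 28) × 95 × 0.85 / (72 × SCr) = 80
SCr = (140 − 28) × 95 × 0.85 / (72 × 80) = 1.570 mg/dL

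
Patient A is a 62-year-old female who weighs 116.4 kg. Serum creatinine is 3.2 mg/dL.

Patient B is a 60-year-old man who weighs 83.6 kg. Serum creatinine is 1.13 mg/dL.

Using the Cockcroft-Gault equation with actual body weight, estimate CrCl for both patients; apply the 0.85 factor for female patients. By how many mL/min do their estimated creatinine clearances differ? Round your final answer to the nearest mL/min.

49 mL/min

Patient A: CrCl = (140 − 62) × 116.4 / (72 × 3.2) × 0.85 = 9079.2 / 230.40 × 0.85 ≈ 33.5 mL/min
Patient B: CrCl = (140 − 60) × 83.6 / (72 × 1.13) = 6688.0 / 81.36 ≈ 82.2 mL/min
|33.5 − 82.2| = 48.7 mL/min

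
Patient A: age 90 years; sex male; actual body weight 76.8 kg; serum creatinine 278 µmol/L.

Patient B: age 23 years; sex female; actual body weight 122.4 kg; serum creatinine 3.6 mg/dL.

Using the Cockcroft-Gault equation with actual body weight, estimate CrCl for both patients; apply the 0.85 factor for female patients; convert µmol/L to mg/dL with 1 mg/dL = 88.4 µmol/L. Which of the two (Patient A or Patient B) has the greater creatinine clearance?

Patient A: SCr = 278 / 88.4 = 3.145 mg/dL
Patient A: CrCl = (140 − 90) × 76.8 / (72 × 3.145) = 3840.0 / 226.44 ≈ 17.0 mL/min
Patient B: CrCl = (140 − 23) × 122.4 / (72 × 3.6) × 0.85 = 14320.8 / 259.20 × 0.85 ≈ 47.0 mL/min
17.0 vs 47.0 mL/min → Patient B is higher.

Patient B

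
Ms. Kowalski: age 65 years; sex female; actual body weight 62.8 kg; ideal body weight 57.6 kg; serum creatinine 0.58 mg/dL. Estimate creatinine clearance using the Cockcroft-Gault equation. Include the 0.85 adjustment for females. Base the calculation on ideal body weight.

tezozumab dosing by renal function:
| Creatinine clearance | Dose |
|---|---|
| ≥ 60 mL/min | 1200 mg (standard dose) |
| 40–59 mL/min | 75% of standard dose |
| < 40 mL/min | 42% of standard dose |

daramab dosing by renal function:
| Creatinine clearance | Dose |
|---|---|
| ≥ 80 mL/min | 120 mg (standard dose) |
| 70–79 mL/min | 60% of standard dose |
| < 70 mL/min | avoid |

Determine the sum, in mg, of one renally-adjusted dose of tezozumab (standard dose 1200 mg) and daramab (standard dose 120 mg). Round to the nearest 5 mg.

1320 mg

CrCl = (140 − 65) × 57.6 / (72 × 0.58) × 0.85 = 4320.0 / 41.76 × 0.85 ≈ 87.9 mL/min
CrCl ≈ 88 mL/min.
tezozumab: ≥ 60 mL/min → 100% of 1200 mg = 1200 mg.
daramab: ≥ 80 mL/min → 100% of 120 mg = 120 mg.
Total = 1200 + 120 = 1320 mg.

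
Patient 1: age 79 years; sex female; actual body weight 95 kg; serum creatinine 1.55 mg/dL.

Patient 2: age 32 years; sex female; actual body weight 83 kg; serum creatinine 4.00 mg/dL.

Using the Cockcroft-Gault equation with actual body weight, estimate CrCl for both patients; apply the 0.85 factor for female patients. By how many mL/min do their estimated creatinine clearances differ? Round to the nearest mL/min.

Patient 1: CrCl = (140 − 79) × 95 / (72 × 1.55) × 0.85 = 5795.0 / 111.60 × 0.85 ≈ 44.1 mL/min
Patient 2: CrCl = (140 − 32) × 83 / (72 × 4) × 0.85 = 8964.0 / 288.00 × 0.85 ≈ 26.5 mL/min
|44.1 − 26.5| = 17.6 mL/min

18 mL/min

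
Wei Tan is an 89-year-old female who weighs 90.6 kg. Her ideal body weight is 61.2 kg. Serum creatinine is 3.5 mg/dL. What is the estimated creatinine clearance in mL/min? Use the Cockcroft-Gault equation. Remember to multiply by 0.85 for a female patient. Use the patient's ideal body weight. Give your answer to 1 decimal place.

CrCl = (140 − 89) × 61.2 / (72 × 3.5) × 0.85 = 3121.2 / 252.00 × 0.85 ≈ 10.5 mL/min

10.5 mL/min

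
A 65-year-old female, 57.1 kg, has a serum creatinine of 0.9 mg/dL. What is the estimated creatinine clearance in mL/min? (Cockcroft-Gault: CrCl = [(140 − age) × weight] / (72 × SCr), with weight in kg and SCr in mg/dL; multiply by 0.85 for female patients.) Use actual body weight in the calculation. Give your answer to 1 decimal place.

CrCl = (140 − 65) × 57.1 / (72 × 0.9) × 0.85 = 4282.5 / 64.80 × 0.85 ≈ 56.2 mL/min

56.2 mL/min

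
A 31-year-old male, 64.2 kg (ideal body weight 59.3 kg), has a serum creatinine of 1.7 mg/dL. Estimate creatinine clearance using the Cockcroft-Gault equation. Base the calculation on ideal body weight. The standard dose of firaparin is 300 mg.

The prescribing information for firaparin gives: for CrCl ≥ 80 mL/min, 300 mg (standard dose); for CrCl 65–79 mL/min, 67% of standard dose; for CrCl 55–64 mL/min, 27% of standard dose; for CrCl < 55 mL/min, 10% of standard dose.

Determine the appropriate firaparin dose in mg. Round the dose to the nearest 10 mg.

30 mg

CrCl = (140 − 31) × 59.3 / (72 × 1.7) = 6463.7 / 122.40 ≈ 52.8 mL/min
CrCl ≈ 53 mL/min → bracket < 55 mL/min.
10% of 300 mg = 30 mg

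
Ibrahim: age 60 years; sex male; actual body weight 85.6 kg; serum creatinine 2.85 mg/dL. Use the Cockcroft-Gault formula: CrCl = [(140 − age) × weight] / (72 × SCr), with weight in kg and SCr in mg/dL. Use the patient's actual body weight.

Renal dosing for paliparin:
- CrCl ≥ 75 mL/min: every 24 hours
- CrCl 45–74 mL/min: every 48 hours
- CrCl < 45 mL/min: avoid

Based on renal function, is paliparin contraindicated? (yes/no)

yes

CrCl = (140 − 60) × 85.6 / (72 × 2.85) = 6848.0 / 205.20 ≈ 33.4 mL/min
CrCl ≈ 33 mL/min, which is < 45 mL/min.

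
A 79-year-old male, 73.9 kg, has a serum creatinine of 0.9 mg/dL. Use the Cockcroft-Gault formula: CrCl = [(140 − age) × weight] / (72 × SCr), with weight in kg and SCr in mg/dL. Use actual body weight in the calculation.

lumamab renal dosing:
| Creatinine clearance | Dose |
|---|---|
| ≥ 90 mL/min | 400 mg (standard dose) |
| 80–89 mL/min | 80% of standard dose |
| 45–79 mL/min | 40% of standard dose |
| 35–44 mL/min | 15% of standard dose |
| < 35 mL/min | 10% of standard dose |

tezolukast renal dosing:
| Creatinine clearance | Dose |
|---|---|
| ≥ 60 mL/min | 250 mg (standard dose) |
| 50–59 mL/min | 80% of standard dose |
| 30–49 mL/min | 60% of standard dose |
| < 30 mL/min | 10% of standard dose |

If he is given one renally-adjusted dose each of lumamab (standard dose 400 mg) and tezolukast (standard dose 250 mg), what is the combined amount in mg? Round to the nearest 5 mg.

CrCl = (140 − 79) × 73.9 / (72 × 0.9) = 4507.9 / 64.80 ≈ 69.6 mL/min
CrCl ≈ 70 mL/min.
lumamab: 45–79 mL/min → 40% of 400 mg = 160 mg.
tezolukast: ≥ 60 mL/min → 100% of 250 mg = 250 mg.
Total = 160 + 250 = 410 mg.

410 mg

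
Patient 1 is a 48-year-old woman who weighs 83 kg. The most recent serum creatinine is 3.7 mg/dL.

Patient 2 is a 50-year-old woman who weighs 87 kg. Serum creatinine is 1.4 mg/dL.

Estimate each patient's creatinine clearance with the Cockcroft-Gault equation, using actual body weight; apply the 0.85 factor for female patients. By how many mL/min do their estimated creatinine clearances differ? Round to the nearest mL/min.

42 mL/min

Patient 1: CrCl = (140 − 48) × 83 / (72 × 3.7) × 0.85 = 7636.0 / 266.40 × 0.85 ≈ 24.4 mL/min
Patient 2: CrCl = (140 − 50) × 87 / (72 × 1.4) × 0.85 = 7830.0 / 100.80 × 0.85 ≈ 66.0 mL/min
|24.4 − 66.0| = 41.6 mL/min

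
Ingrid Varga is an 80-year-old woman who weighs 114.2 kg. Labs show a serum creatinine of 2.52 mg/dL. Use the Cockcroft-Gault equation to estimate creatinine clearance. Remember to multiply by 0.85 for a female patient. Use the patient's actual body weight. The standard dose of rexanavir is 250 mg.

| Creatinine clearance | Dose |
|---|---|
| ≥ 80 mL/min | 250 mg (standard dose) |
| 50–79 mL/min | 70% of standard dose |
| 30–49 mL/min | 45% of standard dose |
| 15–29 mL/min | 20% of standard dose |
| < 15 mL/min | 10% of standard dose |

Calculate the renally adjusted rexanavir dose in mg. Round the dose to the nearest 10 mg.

110 mg

CrCl = (140 − 80) × 114.2 / (72 × 2.52) × 0.85 = 6852.0 / 181.44 × 0.85 ≈ 32.1 mL/min
CrCl ≈ 32 mL/min → bracket 30–49 mL/min.
45% of 250 mg = 112.5 mg → 110 mg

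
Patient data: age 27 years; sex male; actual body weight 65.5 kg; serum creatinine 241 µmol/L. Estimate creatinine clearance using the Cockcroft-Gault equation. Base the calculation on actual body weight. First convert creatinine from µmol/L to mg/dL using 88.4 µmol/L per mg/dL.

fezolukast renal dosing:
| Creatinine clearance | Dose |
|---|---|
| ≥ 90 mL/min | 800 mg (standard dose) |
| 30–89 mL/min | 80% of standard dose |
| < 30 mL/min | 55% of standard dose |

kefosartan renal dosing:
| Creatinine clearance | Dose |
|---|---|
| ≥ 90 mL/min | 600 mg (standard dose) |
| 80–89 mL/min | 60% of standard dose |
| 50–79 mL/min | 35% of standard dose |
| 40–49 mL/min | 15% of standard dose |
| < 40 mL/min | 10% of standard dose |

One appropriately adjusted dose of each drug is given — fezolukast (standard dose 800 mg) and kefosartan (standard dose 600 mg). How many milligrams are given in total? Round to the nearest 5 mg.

SCr = 241 / 88.4 = 2.726 mg/dL
CrCl = (140 − 27) × 65.5 / (72 × 2.726) = 7401.5 / 196.27 ≈ 37.7 mL/min
CrCl ≈ 38 mL/min.
fezolukast: 30–89 mL/min → 80% of 800 mg = 640 mg.
kefosartan: < 40 mL/min → 10% of 600 mg = 60 mg.
Total = 640 + 60 = 700 mg.

700 mg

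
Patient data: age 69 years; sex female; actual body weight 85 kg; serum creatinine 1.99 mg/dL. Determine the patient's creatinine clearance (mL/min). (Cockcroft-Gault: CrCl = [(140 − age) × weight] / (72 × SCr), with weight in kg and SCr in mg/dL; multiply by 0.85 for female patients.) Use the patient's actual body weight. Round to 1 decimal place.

35.8 mL/min

CrCl = (140 − 69) × 85 / (72 × 1.99) × 0.85 = 6035.0 / 143.28 × 0.85 ≈ 35.8 mL/min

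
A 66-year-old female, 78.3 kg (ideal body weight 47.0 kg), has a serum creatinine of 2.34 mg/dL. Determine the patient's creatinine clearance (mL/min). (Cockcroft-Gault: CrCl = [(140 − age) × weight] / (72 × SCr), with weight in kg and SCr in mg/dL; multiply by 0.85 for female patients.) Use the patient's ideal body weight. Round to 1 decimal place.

CrCl = (140 − 66) × 47 / (72 × 2.34) × 0.85 = 3478.0 / 168.48 × 0.85 ≈ 17.5 mL/min

17.5 mL/min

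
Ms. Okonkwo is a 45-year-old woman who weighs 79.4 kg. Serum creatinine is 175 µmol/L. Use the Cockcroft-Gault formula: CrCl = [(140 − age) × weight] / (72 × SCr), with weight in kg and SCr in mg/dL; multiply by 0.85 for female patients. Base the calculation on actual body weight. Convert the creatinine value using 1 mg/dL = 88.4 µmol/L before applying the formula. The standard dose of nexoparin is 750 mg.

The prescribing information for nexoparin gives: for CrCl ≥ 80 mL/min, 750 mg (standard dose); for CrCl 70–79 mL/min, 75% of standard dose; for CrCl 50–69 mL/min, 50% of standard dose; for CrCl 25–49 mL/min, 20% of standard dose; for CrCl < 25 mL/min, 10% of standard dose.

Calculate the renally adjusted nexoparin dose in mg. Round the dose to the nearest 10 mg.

150 mg

SCr = 175 / 88.4 = 1.98 mg/dL
CrCl = (140 − 45) × 79.4 / (72 × 1.98) × 0.85 = 7543.0 / 142.56 × 0.85 ≈ 45.0 mL/min
CrCl ≈ 45 mL/min → bracket 25–49 mL/min.
20% of 750 mg = 150 mg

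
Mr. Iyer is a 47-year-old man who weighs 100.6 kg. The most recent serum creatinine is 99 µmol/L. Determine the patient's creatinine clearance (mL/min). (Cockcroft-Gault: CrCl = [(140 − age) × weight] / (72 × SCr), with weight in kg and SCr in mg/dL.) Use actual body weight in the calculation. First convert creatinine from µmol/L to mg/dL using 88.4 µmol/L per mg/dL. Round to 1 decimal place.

116.0 mL/min

SCr = 99 / 88.4 = 1.12 mg/dL
CrCl = (140 − 47) × 100.6 / (72 × 1.12) = 9355.8 / 80.64 ≈ 116.0 mL/min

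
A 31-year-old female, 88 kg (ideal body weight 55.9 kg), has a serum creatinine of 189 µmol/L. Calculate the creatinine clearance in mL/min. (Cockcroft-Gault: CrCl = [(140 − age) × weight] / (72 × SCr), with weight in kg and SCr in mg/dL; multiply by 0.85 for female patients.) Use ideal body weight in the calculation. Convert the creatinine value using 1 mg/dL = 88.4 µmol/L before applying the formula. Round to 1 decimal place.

SCr = 189 / 88.4 = 2.138 mg/dL
CrCl = (140 − 31) × 55.9 / (72 × 2.138) × 0.85 = 6093.1 / 153.94 × 0.85 ≈ 33.6 mL/min

33.6 mL/min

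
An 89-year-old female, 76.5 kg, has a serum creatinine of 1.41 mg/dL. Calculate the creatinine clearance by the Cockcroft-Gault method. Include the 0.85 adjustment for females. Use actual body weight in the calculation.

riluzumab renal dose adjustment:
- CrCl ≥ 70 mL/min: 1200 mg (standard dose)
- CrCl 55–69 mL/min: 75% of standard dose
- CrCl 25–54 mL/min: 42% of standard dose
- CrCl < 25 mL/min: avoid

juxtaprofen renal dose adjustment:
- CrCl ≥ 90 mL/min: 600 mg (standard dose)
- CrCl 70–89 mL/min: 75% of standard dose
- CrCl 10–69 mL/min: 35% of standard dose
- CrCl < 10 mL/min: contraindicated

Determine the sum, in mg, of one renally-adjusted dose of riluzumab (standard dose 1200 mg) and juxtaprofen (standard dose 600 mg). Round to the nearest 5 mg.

CrCl = (140 − 89) × 76.5 / (72 × 1.41) × 0.85 = 3901.5 / 101.52 × 0.85 ≈ 32.7 mL/min
CrCl ≈ 33 mL/min.
riluzumab: 25–54 mL/min → 42% of 1200 mg = 504 mg.
juxtaprofen: 10–69 mL/min → 35% of 600 mg = 210 mg.
Total = 504 + 210 = 714 mg.

715 mg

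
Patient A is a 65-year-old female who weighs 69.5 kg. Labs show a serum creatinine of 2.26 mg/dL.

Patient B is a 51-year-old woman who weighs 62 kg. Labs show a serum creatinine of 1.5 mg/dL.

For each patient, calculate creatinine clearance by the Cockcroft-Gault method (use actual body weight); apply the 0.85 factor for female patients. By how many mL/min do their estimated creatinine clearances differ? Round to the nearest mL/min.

Patient A: CrCl = (140 − 65) × 69.5 / (72 × 2.26) × 0.85 = 5212.5 / 162.72 × 0.85 ≈ 27.2 mL/min
Patient B: CrCl = (140 − 51) × 62 / (72 × 1.5) × 0.85 = 5518.0 / 108.00 × 0.85 ≈ 43.4 mL/min
|27.2 − 43.4| = 16.2 mL/min

16 mL/min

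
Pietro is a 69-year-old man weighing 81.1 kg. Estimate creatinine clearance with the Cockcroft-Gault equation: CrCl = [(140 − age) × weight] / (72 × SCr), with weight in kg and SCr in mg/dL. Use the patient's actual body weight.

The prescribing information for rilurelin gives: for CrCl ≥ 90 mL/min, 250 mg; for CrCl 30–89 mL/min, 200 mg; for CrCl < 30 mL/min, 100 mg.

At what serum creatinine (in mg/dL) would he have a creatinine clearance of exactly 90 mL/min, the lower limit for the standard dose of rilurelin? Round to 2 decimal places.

Standard dose requires CrCl ≥ 90 mL/min.
Set (140 − 69) × 81.1 / (72 × SCr) = 90
SCr = (140 − 69) × 81.1 / (72 × 90) = 0.889 mg/dL

0.89 mg/dL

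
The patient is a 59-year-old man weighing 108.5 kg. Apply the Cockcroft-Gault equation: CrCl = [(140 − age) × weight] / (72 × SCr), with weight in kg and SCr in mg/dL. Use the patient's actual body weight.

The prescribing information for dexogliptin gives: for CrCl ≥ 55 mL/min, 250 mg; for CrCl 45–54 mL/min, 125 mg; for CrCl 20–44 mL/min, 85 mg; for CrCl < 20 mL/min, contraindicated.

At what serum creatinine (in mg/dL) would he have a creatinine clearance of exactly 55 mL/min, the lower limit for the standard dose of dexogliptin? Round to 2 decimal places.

2.22 mg/dL

Standard dose requires CrCl ≥ 55 mL/min.
Set (140 − 59) × 108.5 / (72 × SCr) = 55
SCr = (140 − 59) × 108.5 / (72 × 55) = 2.219 mg/dL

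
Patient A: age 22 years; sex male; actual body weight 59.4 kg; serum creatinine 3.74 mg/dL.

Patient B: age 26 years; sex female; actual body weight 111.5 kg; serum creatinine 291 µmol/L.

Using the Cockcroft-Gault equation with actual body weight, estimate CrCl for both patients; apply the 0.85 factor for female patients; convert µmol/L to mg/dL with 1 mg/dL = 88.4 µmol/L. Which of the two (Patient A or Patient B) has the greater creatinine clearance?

Patient B

Patient A: CrCl = (140 − 22) × 59.4 / (72 × 3.74) = 7009.2 / 269.28 ≈ 26.0 mL/min
Patient B: SCr = 291 / 88.4 = 3.292 mg/dL
Patient B: CrCl = (140 − 26) × 111.5 / (72 × 3.292) × 0.85 = 12711.0 / 237.02 × 0.85 ≈ 45.6 mL/min
26.0 vs 45.6 mL/min → Patient B is higher.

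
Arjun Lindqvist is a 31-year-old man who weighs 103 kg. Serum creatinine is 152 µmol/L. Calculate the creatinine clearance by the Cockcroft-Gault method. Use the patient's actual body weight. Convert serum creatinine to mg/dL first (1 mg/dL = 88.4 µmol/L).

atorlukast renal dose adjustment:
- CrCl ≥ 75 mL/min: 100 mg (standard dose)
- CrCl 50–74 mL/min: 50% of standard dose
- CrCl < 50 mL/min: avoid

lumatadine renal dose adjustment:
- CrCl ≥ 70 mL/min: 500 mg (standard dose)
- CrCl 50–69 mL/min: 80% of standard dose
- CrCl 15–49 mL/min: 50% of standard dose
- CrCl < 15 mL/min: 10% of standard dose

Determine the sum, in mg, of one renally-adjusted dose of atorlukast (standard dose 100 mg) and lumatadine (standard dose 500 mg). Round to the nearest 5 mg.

SCr = 152 / 88.4 = 1.719 mg/dL
CrCl = (140 − 31) × 103 / (72 × 1.719) = 11227.0 / 123.77 ≈ 90.7 mL/min
CrCl ≈ 91 mL/min.
atorlukast: ≥ 75 mL/min → 100% of 100 mg = 100 mg.
lumatadine: ≥ 70 mL/min → 100% of 500 mg = 500 mg.
Total = 100 + 500 = 600 mg.

600 mg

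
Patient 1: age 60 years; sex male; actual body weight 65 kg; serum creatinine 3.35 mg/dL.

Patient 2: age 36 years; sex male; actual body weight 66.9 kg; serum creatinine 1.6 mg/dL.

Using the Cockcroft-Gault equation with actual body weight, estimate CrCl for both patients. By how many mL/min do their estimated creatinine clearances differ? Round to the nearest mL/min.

39 mL/min

Patient 1: CrCl = (140 − 60) × 65 / (72 × 3.35) = 5200.0 / 241.20 ≈ 21.6 mL/min
Patient 2: CrCl = (140 − 36) × 66.9 / (72 × 1.6) = 6957.6 / 115.20 ≈ 60.4 mL/min
|21.6 − 60.4| = 38.8 mL/min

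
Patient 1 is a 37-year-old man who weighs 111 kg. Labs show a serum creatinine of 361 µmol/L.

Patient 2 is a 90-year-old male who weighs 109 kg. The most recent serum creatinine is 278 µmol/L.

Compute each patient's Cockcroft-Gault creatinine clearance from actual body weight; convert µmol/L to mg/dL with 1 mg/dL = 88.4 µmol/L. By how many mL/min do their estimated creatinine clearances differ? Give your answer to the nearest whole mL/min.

Patient 1: SCr = 361 / 88.4 = 4.084 mg/dL
Patient 1: CrCl = (140 − 37) × 111 / (72 × 4.084) = 11433.0 / 294.05 ≈ 38.9 mL/min
Patient 2: SCr = 278 / 88.4 = 3.145 mg/dL
Patient 2: CrCl = (140 − 90) × 109 / (72 × 3.145) = 5450.0 / 226.44 ≈ 24.1 mL/min
|38.9 − 24.1| = 14.8 mL/min

15 mL/min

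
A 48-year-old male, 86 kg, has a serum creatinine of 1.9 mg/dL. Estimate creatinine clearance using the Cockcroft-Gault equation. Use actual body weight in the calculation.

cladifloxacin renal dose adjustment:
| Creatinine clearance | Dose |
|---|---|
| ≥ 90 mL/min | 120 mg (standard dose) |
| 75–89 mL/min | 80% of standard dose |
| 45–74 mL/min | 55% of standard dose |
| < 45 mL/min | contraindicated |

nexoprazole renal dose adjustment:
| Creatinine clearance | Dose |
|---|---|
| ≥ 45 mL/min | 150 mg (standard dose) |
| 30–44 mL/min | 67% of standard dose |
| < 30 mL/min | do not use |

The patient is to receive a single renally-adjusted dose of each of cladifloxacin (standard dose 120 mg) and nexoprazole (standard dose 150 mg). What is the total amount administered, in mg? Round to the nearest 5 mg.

CrCl = (140 − 48) × 86 / (72 × 1.9) = 7912.0 / 136.80 ≈ 57.8 mL/min
CrCl ≈ 58 mL/min.
cladifloxacin: 45–74 mL/min → 55% of 120 mg = 66 mg.
nexoprazole: ≥ 45 mL/min → 100% of 150 mg = 150 mg.
Total = 66 + 150 = 216 mg.

215 mg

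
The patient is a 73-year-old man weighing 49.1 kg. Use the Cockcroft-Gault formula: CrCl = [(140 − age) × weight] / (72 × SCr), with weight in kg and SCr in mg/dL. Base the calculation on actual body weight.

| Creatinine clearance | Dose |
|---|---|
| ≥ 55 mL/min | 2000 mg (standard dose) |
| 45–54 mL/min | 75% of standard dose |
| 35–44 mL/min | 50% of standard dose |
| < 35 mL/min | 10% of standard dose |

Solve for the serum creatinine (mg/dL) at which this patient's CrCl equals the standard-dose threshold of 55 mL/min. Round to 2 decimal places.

0.83 mg/dL

Standard dose requires CrCl ≥ 55 mL/min.
Set (140 − 73) × 49.1 / (72 × SCr) = 55
SCr = (140 − 73) × 49.1 / (72 × 55) = 0.831 mg/dL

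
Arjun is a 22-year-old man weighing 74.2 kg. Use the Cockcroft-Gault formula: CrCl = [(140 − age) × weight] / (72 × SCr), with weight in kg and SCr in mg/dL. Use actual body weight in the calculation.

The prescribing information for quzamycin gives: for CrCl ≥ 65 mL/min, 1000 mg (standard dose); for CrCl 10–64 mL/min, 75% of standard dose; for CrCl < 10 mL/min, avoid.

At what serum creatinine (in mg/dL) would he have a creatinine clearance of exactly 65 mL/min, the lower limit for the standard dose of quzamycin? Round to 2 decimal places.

Standard dose requires CrCl ≥ 65 mL/min.
Set (140 − 22) × 74.2 / (72 × SCr) = 65
SCr = (140 − 22) × 74.2 / (72 × 65) = 1.871 mg/dL

1.87 mg/dL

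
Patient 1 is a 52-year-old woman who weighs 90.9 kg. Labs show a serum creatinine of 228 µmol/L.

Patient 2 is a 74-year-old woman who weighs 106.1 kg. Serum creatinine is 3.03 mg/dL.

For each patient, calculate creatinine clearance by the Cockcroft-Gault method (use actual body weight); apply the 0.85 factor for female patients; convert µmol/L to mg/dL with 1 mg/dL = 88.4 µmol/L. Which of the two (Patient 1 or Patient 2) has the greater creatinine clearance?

Patient 1: SCr = 228 / 88.4 = 2.579 mg/dL
Patient 1: CrCl = (140 − 52) × 90.9 / (72 × 2.579) × 0.85 = 7999.2 / 185.69 × 0.85 ≈ 36.6 mL/min
Patient 2: CrCl = (140 − 74) × 106.1 / (72 × 3.03) × 0.85 = 7002.6 / 218.16 × 0.85 ≈ 27.3 mL/min
36.6 vs 27.3 mL/min → Patient 1 is higher.

Patient 1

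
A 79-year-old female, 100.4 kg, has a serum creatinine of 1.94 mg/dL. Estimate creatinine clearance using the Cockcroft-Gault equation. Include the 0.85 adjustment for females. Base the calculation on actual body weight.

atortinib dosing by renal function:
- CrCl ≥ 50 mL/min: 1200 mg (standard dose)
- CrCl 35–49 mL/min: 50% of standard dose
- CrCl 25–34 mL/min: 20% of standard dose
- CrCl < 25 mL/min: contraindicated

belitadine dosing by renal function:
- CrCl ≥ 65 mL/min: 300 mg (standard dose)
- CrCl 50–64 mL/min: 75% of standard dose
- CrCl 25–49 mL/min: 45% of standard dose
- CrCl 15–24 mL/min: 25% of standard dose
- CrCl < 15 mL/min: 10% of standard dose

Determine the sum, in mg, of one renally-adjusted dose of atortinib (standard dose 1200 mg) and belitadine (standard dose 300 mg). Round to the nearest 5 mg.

CrCl = (140 − 79) × 100.4 / (72 × 1.94) × 0.85 = 6124.4 / 139.68 × 0.85 ≈ 37.3 mL/min
CrCl ≈ 37 mL/min.
atortinib: 35–49 mL/min → 50% of 1200 mg = 600 mg.
belitadine: 25–49 mL/min → 45% of 300 mg = 135 mg.
Total = 600 + 135 = 735 mg.

735 mg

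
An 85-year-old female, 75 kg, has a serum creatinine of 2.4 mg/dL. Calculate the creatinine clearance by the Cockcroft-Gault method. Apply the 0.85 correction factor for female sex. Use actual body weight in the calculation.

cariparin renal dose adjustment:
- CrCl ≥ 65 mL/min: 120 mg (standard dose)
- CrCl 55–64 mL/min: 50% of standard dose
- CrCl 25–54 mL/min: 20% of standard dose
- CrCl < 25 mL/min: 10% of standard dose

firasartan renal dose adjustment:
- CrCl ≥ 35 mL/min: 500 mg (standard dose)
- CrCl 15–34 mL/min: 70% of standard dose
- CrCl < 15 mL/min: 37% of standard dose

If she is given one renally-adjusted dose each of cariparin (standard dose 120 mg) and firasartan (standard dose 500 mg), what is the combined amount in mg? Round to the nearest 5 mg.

360 mg

CrCl = (140 − 85) × 75 / (72 × 2.4) × 0.85 = 4125.0 / 172.80 × 0.85 ≈ 20.3 mL/min
CrCl ≈ 20 mL/min.
cariparin: < 25 mL/min → 10% of 120 mg = 12 mg.
firasartan: 15–34 mL/min → 70% of 500 mg = 350 mg.
Total = 12 + 350 = 362 mg.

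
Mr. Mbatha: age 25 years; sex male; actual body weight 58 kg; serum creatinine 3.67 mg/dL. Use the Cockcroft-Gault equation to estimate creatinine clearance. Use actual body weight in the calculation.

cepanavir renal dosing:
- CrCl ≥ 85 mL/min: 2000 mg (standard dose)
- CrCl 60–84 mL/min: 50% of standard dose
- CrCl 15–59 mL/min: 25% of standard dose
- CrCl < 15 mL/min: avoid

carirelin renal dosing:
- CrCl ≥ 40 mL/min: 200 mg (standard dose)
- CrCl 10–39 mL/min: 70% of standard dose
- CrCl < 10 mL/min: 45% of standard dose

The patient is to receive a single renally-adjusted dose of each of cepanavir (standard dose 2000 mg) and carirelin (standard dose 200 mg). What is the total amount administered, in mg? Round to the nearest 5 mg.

CrCl = (140 − 25) × 58 / (72 × 3.67) = 6670.0 / 264.24 ≈ 25.2 mL/min
CrCl ≈ 25 mL/min.
cepanavir: 15–59 mL/min → 25% of 2000 mg = 500 mg.
carirelin: 10–39 mL/min → 70% of 200 mg = 140 mg.
Total = 500 + 140 = 640 mg.

640 mg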